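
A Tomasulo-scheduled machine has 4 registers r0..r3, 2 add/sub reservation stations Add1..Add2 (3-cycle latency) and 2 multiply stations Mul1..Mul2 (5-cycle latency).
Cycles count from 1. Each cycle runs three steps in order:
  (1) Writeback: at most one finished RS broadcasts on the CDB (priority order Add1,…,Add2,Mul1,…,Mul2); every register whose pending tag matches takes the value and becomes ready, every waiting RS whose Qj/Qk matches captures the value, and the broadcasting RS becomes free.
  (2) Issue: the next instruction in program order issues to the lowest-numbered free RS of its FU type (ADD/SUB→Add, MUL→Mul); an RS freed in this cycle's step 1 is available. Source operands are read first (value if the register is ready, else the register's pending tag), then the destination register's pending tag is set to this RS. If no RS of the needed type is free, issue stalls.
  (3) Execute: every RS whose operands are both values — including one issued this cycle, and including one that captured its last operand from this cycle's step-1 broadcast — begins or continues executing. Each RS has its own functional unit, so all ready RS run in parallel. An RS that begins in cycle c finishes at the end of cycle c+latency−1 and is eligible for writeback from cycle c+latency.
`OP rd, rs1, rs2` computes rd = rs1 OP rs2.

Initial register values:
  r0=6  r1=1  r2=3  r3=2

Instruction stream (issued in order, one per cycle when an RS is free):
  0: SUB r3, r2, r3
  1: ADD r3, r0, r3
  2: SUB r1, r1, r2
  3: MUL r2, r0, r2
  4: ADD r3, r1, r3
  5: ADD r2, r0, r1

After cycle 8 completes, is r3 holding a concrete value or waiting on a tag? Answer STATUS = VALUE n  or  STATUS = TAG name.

cycle 1: issue SUB r3<-Add1 // r0:6,r1:1,r2:3,r3:Add1
cycle 2: issue ADD r3<-Add2 // r0:6,r1:1,r2:3,r3:Add2
cycle 3: stall // r0:6,r1:1,r2:3,r3:Add2
cycle 4: CDB Add1=1; issue SUB r1<-Add1 // r0:6,r1:Add1,r2:3,r3:Add2
cycle 5: issue MUL r2<-Mul1 // r0:6,r1:Add1,r2:Mul1,r3:Add2
cycle 6: stall // r0:6,r1:Add1,r2:Mul1,r3:Add2
cycle 7: CDB Add1=-2; issue ADD r3<-Add1 // r0:6,r1:-2,r2:Mul1,r3:Add1
cycle 8: CDB Add2=7; issue ADD r2<-Add2 // r0:6,r1:-2,r2:Add2,r3:Add1

STATUS = TAG Add1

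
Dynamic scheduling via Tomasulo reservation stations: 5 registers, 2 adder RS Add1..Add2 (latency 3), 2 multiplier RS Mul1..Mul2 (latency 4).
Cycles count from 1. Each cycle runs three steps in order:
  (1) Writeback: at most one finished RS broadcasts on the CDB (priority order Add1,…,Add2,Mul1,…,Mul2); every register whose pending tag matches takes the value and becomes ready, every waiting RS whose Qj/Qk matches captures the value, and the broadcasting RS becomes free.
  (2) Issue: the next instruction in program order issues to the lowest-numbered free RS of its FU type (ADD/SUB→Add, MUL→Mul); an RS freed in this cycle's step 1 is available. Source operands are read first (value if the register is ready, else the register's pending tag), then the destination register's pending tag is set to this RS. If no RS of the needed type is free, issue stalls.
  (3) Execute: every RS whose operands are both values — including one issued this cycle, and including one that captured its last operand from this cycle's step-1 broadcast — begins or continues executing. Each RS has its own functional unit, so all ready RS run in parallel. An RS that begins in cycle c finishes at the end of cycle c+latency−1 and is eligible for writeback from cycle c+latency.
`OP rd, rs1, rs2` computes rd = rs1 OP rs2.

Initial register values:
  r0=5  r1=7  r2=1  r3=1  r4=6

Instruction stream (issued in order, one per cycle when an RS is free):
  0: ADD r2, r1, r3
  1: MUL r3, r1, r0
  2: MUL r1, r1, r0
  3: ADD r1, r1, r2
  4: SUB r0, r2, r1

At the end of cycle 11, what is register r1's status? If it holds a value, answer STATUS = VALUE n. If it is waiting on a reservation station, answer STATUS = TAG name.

cycle 1: issue ADD r2<-Add1 // r0:5,r1:7,r2:Add1,r3:1,r4:6
cycle 2: issue MUL r3<-Mul1 // r0:5,r1:7,r2:Add1,r3:Mul1,r4:6
cycle 3: issue MUL r1<-Mul2 // r0:5,r1:Mul2,r2:Add1,r3:Mul1,r4:6
cycle 4: CDB Add1=8; issue ADD r1<-Add1 // r0:5,r1:Add1,r2:8,r3:Mul1,r4:6
cycle 5: issue SUB r0<-Add2 // r0:Add2,r1:Add1,r2:8,r3:Mul1,r4:6
cycle 6: CDB Mul1=35 // r0:Add2,r1:Add1,r2:8,r3:35,r4:6
cycle 7: CDB Mul2=35 // r0:Add2,r1:Add1,r2:8,r3:35,r4:6
cycle 8: - // r0:Add2,r1:Add1,r2:8,r3:35,r4:6
cycle 9: - // r0:Add2,r1:Add1,r2:8,r3:35,r4:6
cycle 10: CDB Add1=43 // r0:Add2,r1:43,r2:8,r3:35,r4:6
cycle 11: - // r0:Add2,r1:43,r2:8,r3:35,r4:6

STATUS = VALUE 43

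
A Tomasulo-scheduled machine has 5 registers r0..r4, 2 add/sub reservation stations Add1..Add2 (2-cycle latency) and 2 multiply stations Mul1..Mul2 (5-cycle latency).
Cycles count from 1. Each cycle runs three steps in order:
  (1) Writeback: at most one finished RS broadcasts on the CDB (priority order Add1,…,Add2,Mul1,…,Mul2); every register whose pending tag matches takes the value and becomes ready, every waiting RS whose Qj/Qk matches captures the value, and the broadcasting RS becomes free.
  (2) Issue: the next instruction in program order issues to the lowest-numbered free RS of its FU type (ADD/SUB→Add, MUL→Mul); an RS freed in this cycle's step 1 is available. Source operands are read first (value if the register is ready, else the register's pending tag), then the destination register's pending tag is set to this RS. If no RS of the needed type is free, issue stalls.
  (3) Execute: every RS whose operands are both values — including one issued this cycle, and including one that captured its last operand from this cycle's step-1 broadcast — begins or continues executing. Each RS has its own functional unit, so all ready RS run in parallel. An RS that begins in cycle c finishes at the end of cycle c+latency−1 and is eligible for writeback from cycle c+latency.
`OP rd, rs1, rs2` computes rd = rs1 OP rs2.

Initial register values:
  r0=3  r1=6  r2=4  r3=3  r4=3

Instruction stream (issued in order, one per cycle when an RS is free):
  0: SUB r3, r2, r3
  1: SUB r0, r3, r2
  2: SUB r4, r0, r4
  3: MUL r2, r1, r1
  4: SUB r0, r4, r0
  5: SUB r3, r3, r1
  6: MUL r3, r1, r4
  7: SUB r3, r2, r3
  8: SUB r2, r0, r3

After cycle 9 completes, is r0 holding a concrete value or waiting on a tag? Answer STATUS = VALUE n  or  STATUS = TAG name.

STATUS = TAG Add2

cycle 1: issue SUB r3<-Add1 // r0:3,r1:6,r2:4,r3:Add1,r4:3
cycle 2: issue SUB r0<-Add2 // r0:Add2,r1:6,r2:4,r3:Add1,r4:3
cycle 3: CDB Add1=1; issue SUB r4<-Add1 // r0:Add2,r1:6,r2:4,r3:1,r4:Add1
cycle 4: issue MUL r2<-Mul1 // r0:Add2,r1:6,r2:Mul1,r3:1,r4:Add1
cycle 5: CDB Add2=-3; issue SUB r0<-Add2 // r0:Add2,r1:6,r2:Mul1,r3:1,r4:Add1
cycle 6: stall // r0:Add2,r1:6,r2:Mul1,r3:1,r4:Add1
cycle 7: CDB Add1=-6; issue SUB r3<-Add1 // r0:Add2,r1:6,r2:Mul1,r3:Add1,r4:-6
cycle 8: issue MUL r3<-Mul2 // r0:Add2,r1:6,r2:Mul1,r3:Mul2,r4:-6
cycle 9: CDB Add1=-5; issue SUB r3<-Add1 // r0:Add2,r1:6,r2:Mul1,r3:Add1,r4:-6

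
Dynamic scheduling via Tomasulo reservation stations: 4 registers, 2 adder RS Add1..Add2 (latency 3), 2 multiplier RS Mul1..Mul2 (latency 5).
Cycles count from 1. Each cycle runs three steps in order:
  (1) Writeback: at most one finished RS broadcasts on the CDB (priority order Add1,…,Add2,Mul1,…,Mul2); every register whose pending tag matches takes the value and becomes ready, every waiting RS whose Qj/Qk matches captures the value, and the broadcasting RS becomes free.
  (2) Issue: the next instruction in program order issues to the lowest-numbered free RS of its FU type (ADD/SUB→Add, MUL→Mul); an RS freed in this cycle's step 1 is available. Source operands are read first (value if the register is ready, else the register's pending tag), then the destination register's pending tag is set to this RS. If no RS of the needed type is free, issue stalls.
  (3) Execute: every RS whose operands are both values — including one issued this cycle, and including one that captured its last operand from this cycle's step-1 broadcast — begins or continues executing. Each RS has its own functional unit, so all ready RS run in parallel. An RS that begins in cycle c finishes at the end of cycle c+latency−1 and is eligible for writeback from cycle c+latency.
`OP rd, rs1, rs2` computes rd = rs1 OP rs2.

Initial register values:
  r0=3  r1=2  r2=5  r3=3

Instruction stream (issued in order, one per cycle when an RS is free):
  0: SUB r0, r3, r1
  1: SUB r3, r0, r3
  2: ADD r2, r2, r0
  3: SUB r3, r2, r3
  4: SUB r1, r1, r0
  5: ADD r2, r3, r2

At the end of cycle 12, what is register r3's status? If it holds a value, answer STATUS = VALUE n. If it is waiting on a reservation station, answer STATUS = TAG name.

STATUS = VALUE 8

  c1: issue SUB r0<-Add1  regs: r0:Add1,r1:2,r2:5,r3:3
  c2: issue SUB r3<-Add2  regs: r0:Add1,r1:2,r2:5,r3:Add2
  c3: stall  regs: r0:Add1,r1:2,r2:5,r3:Add2
  c4: CDB Add1=1; issue ADD r2<-Add1  regs: r0:1,r1:2,r2:Add1,r3:Add2
  c5: stall  regs: r0:1,r1:2,r2:Add1,r3:Add2
  c6: stall  regs: r0:1,r1:2,r2:Add1,r3:Add2
  c7: CDB Add1=6; issue SUB r3<-Add1  regs: r0:1,r1:2,r2:6,r3:Add1
  c8: CDB Add2=-2; issue SUB r1<-Add2  regs: r0:1,r1:Add2,r2:6,r3:Add1
  c9: stall  regs: r0:1,r1:Add2,r2:6,r3:Add1
  c10: stall  regs: r0:1,r1:Add2,r2:6,r3:Add1
  c11: CDB Add1=8; issue ADD r2<-Add1  regs: r0:1,r1:Add2,r2:Add1,r3:8
  c12: CDB Add2=1  regs: r0:1,r1:1,r2:Add1,r3:8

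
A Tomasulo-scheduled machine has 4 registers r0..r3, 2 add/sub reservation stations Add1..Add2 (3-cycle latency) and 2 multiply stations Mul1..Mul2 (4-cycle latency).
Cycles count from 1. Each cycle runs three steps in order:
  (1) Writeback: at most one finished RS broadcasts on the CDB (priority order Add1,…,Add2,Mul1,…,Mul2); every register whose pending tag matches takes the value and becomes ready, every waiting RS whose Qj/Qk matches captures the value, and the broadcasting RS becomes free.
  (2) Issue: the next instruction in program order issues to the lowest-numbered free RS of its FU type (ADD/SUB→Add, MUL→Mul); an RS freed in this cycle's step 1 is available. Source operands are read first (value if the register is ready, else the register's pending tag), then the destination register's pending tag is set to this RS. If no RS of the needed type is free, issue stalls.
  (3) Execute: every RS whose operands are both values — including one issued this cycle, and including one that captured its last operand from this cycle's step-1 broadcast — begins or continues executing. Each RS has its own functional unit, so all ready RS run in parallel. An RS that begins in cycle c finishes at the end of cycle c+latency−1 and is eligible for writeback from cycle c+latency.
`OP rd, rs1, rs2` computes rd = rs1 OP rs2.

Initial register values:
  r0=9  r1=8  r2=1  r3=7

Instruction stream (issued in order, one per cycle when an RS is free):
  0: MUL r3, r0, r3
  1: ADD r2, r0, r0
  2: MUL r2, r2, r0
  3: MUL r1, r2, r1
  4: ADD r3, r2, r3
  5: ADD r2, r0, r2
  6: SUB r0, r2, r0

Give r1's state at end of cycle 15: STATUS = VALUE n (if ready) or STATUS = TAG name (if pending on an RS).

STATUS = VALUE 1296

cycle 1: issue MUL r3<-Mul1 // r0:9,r1:8,r2:1,r3:Mul1
cycle 2: issue ADD r2<-Add1 // r0:9,r1:8,r2:Add1,r3:Mul1
cycle 3: issue MUL r2<-Mul2 // r0:9,r1:8,r2:Mul2,r3:Mul1
cycle 4: stall // r0:9,r1:8,r2:Mul2,r3:Mul1
cycle 5: CDB Add1=18; stall // r0:9,r1:8,r2:Mul2,r3:Mul1
cycle 6: CDB Mul1=63; issue MUL r1<-Mul1 // r0:9,r1:Mul1,r2:Mul2,r3:63
cycle 7: issue ADD r3<-Add1 // r0:9,r1:Mul1,r2:Mul2,r3:Add1
cycle 8: issue ADD r2<-Add2 // r0:9,r1:Mul1,r2:Add2,r3:Add1
cycle 9: CDB Mul2=162; stall // r0:9,r1:Mul1,r2:Add2,r3:Add1
cycle 10: stall // r0:9,r1:Mul1,r2:Add2,r3:Add1
cycle 11: stall // r0:9,r1:Mul1,r2:Add2,r3:Add1
cycle 12: CDB Add1=225; issue SUB r0<-Add1 // r0:Add1,r1:Mul1,r2:Add2,r3:225
cycle 13: CDB Add2=171 // r0:Add1,r1:Mul1,r2:171,r3:225
cycle 14: CDB Mul1=1296 // r0:Add1,r1:1296,r2:171,r3:225
cycle 15: - // r0:Add1,r1:1296,r2:171,r3:225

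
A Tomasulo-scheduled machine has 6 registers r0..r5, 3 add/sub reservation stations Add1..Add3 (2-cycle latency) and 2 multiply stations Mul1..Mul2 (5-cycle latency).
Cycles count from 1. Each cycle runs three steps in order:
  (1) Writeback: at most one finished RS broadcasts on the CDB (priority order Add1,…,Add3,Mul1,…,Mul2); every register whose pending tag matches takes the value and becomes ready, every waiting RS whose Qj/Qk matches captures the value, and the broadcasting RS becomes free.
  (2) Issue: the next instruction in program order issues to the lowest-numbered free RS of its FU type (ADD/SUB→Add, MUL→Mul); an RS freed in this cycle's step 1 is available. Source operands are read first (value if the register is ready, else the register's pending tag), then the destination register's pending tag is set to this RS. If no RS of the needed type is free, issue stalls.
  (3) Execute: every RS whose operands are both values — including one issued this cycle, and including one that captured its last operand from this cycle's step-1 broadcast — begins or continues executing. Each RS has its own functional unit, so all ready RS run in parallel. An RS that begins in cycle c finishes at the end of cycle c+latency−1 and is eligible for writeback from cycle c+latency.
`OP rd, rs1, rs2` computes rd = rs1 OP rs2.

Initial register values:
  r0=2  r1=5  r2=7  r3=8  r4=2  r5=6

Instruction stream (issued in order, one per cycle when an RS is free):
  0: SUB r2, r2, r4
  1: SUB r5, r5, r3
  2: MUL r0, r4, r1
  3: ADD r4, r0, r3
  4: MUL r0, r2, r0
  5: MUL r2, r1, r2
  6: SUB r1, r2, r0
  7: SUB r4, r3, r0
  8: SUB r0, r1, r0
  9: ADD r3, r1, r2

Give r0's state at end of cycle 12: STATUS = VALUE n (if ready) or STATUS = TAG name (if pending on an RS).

STATUS = TAG Add3

c1: issue SUB r2<-Add1 | r0:2,r1:5,r2:Add1,r3:8,r4:2,r5:6
c2: issue SUB r5<-Add2 | r0:2,r1:5,r2:Add1,r3:8,r4:2,r5:Add2
c3: CDB Add1=5; issue MUL r0<-Mul1 | r0:Mul1,r1:5,r2:5,r3:8,r4:2,r5:Add2
c4: CDB Add2=-2; issue ADD r4<-Add1 | r0:Mul1,r1:5,r2:5,r3:8,r4:Add1,r5:-2
c5: issue MUL r0<-Mul2 | r0:Mul2,r1:5,r2:5,r3:8,r4:Add1,r5:-2
c6: stall | r0:Mul2,r1:5,r2:5,r3:8,r4:Add1,r5:-2
c7: stall | r0:Mul2,r1:5,r2:5,r3:8,r4:Add1,r5:-2
c8: CDB Mul1=10; issue MUL r2<-Mul1 | r0:Mul2,r1:5,r2:Mul1,r3:8,r4:Add1,r5:-2
c9: issue SUB r1<-Add2 | r0:Mul2,r1:Add2,r2:Mul1,r3:8,r4:Add1,r5:-2
c10: CDB Add1=18; issue SUB r4<-Add1 | r0:Mul2,r1:Add2,r2:Mul1,r3:8,r4:Add1,r5:-2
c11: issue SUB r0<-Add3 | r0:Add3,r1:Add2,r2:Mul1,r3:8,r4:Add1,r5:-2
c12: stall | r0:Add3,r1:Add2,r2:Mul1,r3:8,r4:Add1,r5:-2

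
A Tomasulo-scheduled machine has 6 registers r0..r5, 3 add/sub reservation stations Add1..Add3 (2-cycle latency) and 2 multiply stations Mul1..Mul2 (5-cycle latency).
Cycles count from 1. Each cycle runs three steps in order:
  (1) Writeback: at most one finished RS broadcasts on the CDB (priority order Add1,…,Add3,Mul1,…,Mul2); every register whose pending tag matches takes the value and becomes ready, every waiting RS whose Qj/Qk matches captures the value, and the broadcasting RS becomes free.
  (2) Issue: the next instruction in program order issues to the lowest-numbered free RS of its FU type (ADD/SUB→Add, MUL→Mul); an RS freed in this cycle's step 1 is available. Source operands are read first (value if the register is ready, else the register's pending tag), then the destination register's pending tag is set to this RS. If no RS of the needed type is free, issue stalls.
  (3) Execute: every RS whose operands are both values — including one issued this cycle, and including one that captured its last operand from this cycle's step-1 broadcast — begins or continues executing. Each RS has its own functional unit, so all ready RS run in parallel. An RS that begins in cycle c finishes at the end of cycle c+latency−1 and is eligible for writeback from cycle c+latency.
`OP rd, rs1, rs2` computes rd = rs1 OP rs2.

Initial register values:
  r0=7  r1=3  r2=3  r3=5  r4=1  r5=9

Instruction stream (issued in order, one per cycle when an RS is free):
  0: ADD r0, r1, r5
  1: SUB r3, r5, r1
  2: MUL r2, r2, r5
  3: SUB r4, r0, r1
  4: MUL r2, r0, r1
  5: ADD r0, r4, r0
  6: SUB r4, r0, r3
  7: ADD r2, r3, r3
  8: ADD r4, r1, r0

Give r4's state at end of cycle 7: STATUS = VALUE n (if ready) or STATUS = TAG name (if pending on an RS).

c1: issue ADD r0<-Add1 | r0:Add1,r1:3,r2:3,r3:5,r4:1,r5:9
c2: issue SUB r3<-Add2 | r0:Add1,r1:3,r2:3,r3:Add2,r4:1,r5:9
c3: CDB Add1=12; issue MUL r2<-Mul1 | r0:12,r1:3,r2:Mul1,r3:Add2,r4:1,r5:9
c4: CDB Add2=6; issue SUB r4<-Add1 | r0:12,r1:3,r2:Mul1,r3:6,r4:Add1,r5:9
c5: issue MUL r2<-Mul2 | r0:12,r1:3,r2:Mul2,r3:6,r4:Add1,r5:9
c6: CDB Add1=9; issue ADD r0<-Add1 | r0:Add1,r1:3,r2:Mul2,r3:6,r4:9,r5:9
c7: issue SUB r4<-Add2 | r0:Add1,r1:3,r2:Mul2,r3:6,r4:Add2,r5:9

STATUS = TAG Add2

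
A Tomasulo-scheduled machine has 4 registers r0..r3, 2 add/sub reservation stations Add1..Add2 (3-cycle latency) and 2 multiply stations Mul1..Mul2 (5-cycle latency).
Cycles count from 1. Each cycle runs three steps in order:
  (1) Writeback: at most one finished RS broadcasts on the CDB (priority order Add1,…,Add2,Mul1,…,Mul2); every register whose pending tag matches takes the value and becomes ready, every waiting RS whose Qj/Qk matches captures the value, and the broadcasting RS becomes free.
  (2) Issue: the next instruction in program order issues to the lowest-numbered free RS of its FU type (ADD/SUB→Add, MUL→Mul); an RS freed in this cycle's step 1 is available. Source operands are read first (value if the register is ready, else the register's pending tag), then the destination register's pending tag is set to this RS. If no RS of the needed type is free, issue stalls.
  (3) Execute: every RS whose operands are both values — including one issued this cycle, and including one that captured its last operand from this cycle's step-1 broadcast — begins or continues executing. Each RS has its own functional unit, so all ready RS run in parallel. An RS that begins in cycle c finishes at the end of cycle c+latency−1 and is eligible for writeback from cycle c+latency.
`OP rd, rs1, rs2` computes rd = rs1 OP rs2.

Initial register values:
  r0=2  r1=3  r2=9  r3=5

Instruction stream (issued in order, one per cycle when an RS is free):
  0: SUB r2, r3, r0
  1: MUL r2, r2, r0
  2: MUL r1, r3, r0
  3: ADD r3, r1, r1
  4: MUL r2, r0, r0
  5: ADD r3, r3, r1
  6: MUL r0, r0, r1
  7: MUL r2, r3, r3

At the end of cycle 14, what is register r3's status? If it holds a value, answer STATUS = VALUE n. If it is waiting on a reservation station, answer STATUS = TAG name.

c1: issue SUB r2<-Add1 | r0:2,r1:3,r2:Add1,r3:5
c2: issue MUL r2<-Mul1 | r0:2,r1:3,r2:Mul1,r3:5
c3: issue MUL r1<-Mul2 | r0:2,r1:Mul2,r2:Mul1,r3:5
c4: CDB Add1=3; issue ADD r3<-Add1 | r0:2,r1:Mul2,r2:Mul1,r3:Add1
c5: stall | r0:2,r1:Mul2,r2:Mul1,r3:Add1
c6: stall | r0:2,r1:Mul2,r2:Mul1,r3:Add1
c7: stall | r0:2,r1:Mul2,r2:Mul1,r3:Add1
c8: CDB Mul2=10; issue MUL r2<-Mul2 | r0:2,r1:10,r2:Mul2,r3:Add1
c9: CDB Mul1=6; issue ADD r3<-Add2 | r0:2,r1:10,r2:Mul2,r3:Add2
c10: issue MUL r0<-Mul1 | r0:Mul1,r1:10,r2:Mul2,r3:Add2
c11: CDB Add1=20; stall | r0:Mul1,r1:10,r2:Mul2,r3:Add2
c12: stall | r0:Mul1,r1:10,r2:Mul2,r3:Add2
c13: CDB Mul2=4; issue MUL r2<-Mul2 | r0:Mul1,r1:10,r2:Mul2,r3:Add2
c14: CDB Add2=30 | r0:Mul1,r1:10,r2:Mul2,r3:30

STATUS = VALUE 30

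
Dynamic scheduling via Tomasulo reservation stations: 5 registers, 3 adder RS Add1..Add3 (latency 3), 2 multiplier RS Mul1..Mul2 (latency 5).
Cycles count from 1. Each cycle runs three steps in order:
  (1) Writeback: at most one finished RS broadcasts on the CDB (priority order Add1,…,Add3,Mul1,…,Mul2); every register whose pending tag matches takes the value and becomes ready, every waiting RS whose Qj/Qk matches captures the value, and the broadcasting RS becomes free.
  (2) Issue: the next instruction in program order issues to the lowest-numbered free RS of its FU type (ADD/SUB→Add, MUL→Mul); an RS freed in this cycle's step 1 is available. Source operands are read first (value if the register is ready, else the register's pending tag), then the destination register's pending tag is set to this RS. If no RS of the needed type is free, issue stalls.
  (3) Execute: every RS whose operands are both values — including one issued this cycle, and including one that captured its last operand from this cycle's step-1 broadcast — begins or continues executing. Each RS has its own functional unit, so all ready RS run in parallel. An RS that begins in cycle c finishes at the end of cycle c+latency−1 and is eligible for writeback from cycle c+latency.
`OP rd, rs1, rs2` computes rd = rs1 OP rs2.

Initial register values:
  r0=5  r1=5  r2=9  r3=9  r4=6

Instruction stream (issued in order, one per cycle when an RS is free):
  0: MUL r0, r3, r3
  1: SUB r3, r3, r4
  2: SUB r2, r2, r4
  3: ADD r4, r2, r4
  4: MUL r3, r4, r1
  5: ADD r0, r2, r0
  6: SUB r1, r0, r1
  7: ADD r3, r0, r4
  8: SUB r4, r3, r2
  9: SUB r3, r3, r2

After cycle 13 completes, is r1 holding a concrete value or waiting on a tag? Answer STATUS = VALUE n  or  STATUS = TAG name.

STATUS = VALUE 79

cycle 1: issue MUL r0<-Mul1 // r0:Mul1,r1:5,r2:9,r3:9,r4:6
cycle 2: issue SUB r3<-Add1 // r0:Mul1,r1:5,r2:9,r3:Add1,r4:6
cycle 3: issue SUB r2<-Add2 // r0:Mul1,r1:5,r2:Add2,r3:Add1,r4:6
cycle 4: issue ADD r4<-Add3 // r0:Mul1,r1:5,r2:Add2,r3:Add1,r4:Add3
cycle 5: CDB Add1=3; issue MUL r3<-Mul2 // r0:Mul1,r1:5,r2:Add2,r3:Mul2,r4:Add3
cycle 6: CDB Add2=3; issue ADD r0<-Add1 // r0:Add1,r1:5,r2:3,r3:Mul2,r4:Add3
cycle 7: CDB Mul1=81; issue SUB r1<-Add2 // r0:Add1,r1:Add2,r2:3,r3:Mul2,r4:Add3
cycle 8: stall // r0:Add1,r1:Add2,r2:3,r3:Mul2,r4:Add3
cycle 9: CDB Add3=9; issue ADD r3<-Add3 // r0:Add1,r1:Add2,r2:3,r3:Add3,r4:9
cycle 10: CDB Add1=84; issue SUB r4<-Add1 // r0:84,r1:Add2,r2:3,r3:Add3,r4:Add1
cycle 11: stall // r0:84,r1:Add2,r2:3,r3:Add3,r4:Add1
cycle 12: stall // r0:84,r1:Add2,r2:3,r3:Add3,r4:Add1
cycle 13: CDB Add2=79; issue SUB r3<-Add2 // r0:84,r1:79,r2:3,r3:Add2,r4:Add1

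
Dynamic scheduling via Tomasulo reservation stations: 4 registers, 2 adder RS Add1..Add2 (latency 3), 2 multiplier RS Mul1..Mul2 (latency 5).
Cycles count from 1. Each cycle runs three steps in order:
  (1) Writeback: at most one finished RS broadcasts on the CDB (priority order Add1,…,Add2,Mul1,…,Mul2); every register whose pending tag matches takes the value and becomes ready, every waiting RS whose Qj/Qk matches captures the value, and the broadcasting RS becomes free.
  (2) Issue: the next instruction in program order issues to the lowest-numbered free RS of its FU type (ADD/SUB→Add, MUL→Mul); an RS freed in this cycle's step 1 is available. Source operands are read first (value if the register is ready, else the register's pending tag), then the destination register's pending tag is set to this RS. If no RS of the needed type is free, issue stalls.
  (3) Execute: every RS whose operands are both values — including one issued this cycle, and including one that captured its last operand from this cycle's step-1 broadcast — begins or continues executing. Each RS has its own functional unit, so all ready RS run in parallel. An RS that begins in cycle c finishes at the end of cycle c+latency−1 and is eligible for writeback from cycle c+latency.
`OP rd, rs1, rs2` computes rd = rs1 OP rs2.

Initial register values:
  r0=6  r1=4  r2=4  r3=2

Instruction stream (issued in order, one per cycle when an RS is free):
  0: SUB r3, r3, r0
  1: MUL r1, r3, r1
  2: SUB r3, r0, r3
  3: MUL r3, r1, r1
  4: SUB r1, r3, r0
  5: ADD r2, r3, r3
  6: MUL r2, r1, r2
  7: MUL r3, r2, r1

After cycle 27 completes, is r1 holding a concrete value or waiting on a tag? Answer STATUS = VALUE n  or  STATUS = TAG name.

STATUS = VALUE 250

  c1: issue SUB r3<-Add1  regs: r0:6,r1:4,r2:4,r3:Add1
  c2: issue MUL r1<-Mul1  regs: r0:6,r1:Mul1,r2:4,r3:Add1
  c3: issue SUB r3<-Add2  regs: r0:6,r1:Mul1,r2:4,r3:Add2
  c4: CDB Add1=-4; issue MUL r3<-Mul2  regs: r0:6,r1:Mul1,r2:4,r3:Mul2
  c5: issue SUB r1<-Add1  regs: r0:6,r1:Add1,r2:4,r3:Mul2
  c6: stall  regs: r0:6,r1:Add1,r2:4,r3:Mul2
  c7: CDB Add2=10; issue ADD r2<-Add2  regs: r0:6,r1:Add1,r2:Add2,r3:Mul2
  c8: stall  regs: r0:6,r1:Add1,r2:Add2,r3:Mul2
  c9: CDB Mul1=-16; issue MUL r2<-Mul1  regs: r0:6,r1:Add1,r2:Mul1,r3:Mul2
  c10: stall  regs: r0:6,r1:Add1,r2:Mul1,r3:Mul2
  c11: stall  regs: r0:6,r1:Add1,r2:Mul1,r3:Mul2
  c12: stall  regs: r0:6,r1:Add1,r2:Mul1,r3:Mul2
  c13: stall  regs: r0:6,r1:Add1,r2:Mul1,r3:Mul2
  c14: CDB Mul2=256; issue MUL r3<-Mul2  regs: r0:6,r1:Add1,r2:Mul1,r3:Mul2
  c15: -  regs: r0:6,r1:Add1,r2:Mul1,r3:Mul2
  c16: -  regs: r0:6,r1:Add1,r2:Mul1,r3:Mul2
  c17: CDB Add1=250  regs: r0:6,r1:250,r2:Mul1,r3:Mul2
  c18: CDB Add2=512  regs: r0:6,r1:250,r2:Mul1,r3:Mul2
  c19: -  regs: r0:6,r1:250,r2:Mul1,r3:Mul2
  c20: -  regs: r0:6,r1:250,r2:Mul1,r3:Mul2
  c21: -  regs: r0:6,r1:250,r2:Mul1,r3:Mul2
  c22: -  regs: r0:6,r1:250,r2:Mul1,r3:Mul2
  c23: CDB Mul1=128000  regs: r0:6,r1:250,r2:128000,r3:Mul2
  c24: -  regs: r0:6,r1:250,r2:128000,r3:Mul2
  c25: -  regs: r0:6,r1:250,r2:128000,r3:Mul2
  c26: -  regs: r0:6,r1:250,r2:128000,r3:Mul2
  c27: -  regs: r0:6,r1:250,r2:128000,r3:Mul2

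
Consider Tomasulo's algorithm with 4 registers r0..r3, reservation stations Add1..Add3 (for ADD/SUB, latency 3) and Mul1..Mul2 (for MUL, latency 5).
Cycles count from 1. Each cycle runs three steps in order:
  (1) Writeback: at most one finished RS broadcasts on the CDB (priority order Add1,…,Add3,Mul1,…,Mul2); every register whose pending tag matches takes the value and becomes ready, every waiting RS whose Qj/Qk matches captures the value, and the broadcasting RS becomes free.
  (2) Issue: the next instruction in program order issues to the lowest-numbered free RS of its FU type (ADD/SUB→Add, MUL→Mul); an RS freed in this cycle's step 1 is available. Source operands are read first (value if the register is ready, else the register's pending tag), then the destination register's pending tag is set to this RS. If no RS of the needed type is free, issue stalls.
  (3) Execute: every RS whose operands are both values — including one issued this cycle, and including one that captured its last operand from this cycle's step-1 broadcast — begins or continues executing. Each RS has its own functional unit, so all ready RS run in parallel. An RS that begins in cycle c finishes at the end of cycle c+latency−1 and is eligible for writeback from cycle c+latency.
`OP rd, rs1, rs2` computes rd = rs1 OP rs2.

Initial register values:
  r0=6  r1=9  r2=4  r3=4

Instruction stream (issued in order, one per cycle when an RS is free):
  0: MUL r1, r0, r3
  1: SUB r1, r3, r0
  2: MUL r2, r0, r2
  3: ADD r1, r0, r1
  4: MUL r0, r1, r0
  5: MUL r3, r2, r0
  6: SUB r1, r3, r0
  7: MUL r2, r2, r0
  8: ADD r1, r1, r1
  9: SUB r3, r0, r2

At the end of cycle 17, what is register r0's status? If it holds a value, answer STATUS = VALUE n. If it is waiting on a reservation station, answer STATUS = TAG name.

  c1: issue MUL r1<-Mul1  regs: r0:6,r1:Mul1,r2:4,r3:4
  c2: issue SUB r1<-Add1  regs: r0:6,r1:Add1,r2:4,r3:4
  c3: issue MUL r2<-Mul2  regs: r0:6,r1:Add1,r2:Mul2,r3:4
  c4: issue ADD r1<-Add2  regs: r0:6,r1:Add2,r2:Mul2,r3:4
  c5: CDB Add1=-2; stall  regs: r0:6,r1:Add2,r2:Mul2,r3:4
  c6: CDB Mul1=24; issue MUL r0<-Mul1  regs: r0:Mul1,r1:Add2,r2:Mul2,r3:4
  c7: stall  regs: r0:Mul1,r1:Add2,r2:Mul2,r3:4
  c8: CDB Add2=4; stall  regs: r0:Mul1,r1:4,r2:Mul2,r3:4
  c9: CDB Mul2=24; issue MUL r3<-Mul2  regs: r0:Mul1,r1:4,r2:24,r3:Mul2
  c10: issue SUB r1<-Add1  regs: r0:Mul1,r1:Add1,r2:24,r3:Mul2
  c11: stall  regs: r0:Mul1,r1:Add1,r2:24,r3:Mul2
  c12: stall  regs: r0:Mul1,r1:Add1,r2:24,r3:Mul2
  c13: CDB Mul1=24; issue MUL r2<-Mul1  regs: r0:24,r1:Add1,r2:Mul1,r3:Mul2
  c14: issue ADD r1<-Add2  regs: r0:24,r1:Add2,r2:Mul1,r3:Mul2
  c15: issue SUB r3<-Add3  regs: r0:24,r1:Add2,r2:Mul1,r3:Add3
  c16: -  regs: r0:24,r1:Add2,r2:Mul1,r3:Add3
  c17: -  regs: r0:24,r1:Add2,r2:Mul1,r3:Add3

STATUS = VALUE 24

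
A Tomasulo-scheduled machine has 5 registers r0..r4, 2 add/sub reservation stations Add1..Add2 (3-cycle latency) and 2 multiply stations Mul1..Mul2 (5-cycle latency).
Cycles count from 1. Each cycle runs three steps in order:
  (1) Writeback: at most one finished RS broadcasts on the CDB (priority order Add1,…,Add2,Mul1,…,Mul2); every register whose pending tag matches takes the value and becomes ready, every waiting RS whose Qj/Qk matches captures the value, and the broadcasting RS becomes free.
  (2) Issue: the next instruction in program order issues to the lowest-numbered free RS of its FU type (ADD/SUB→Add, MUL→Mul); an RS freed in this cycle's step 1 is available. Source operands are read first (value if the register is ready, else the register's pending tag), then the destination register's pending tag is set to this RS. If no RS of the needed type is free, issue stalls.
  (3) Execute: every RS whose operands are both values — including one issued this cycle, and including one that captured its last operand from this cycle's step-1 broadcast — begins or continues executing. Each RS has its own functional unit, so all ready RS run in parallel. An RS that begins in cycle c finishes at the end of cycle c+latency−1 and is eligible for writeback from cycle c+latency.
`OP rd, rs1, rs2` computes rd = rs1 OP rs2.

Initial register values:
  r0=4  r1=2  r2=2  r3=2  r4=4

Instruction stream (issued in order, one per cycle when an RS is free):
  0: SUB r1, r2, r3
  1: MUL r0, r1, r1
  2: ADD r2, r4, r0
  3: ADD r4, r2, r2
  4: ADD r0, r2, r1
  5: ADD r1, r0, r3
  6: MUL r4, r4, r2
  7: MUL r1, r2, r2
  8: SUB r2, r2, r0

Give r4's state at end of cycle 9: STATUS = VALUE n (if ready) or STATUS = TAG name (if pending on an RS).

STATUS = TAG Add1

c1: issue SUB r1<-Add1 | r0:4,r1:Add1,r2:2,r3:2,r4:4
c2: issue MUL r0<-Mul1 | r0:Mul1,r1:Add1,r2:2,r3:2,r4:4
c3: issue ADD r2<-Add2 | r0:Mul1,r1:Add1,r2:Add2,r3:2,r4:4
c4: CDB Add1=0; issue ADD r4<-Add1 | r0:Mul1,r1:0,r2:Add2,r3:2,r4:Add1
c5: stall | r0:Mul1,r1:0,r2:Add2,r3:2,r4:Add1
c6: stall | r0:Mul1,r1:0,r2:Add2,r3:2,r4:Add1
c7: stall | r0:Mul1,r1:0,r2:Add2,r3:2,r4:Add1
c8: stall | r0:Mul1,r1:0,r2:Add2,r3:2,r4:Add1
c9: CDB Mul1=0; stall | r0:0,r1:0,r2:Add2,r3:2,r4:Add1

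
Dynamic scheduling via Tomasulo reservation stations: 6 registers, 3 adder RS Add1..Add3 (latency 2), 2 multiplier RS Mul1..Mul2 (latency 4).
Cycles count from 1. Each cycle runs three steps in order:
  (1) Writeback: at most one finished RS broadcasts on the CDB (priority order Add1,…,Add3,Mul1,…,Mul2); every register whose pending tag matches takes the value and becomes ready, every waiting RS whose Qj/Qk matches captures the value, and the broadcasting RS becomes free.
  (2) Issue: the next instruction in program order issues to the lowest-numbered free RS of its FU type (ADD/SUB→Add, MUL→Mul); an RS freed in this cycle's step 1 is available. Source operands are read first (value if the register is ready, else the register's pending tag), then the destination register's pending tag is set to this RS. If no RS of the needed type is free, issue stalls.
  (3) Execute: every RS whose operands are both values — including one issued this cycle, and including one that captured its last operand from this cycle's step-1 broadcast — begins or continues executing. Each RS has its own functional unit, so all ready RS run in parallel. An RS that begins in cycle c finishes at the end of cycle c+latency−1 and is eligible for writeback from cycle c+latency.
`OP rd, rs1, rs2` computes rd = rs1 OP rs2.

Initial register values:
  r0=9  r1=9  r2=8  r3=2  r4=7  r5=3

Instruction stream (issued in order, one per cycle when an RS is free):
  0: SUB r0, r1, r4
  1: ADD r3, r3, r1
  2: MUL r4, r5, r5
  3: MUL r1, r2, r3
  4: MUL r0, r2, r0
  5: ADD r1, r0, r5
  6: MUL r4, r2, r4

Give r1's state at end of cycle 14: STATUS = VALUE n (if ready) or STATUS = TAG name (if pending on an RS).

STATUS = VALUE 19

cycle 1: issue SUB r0<-Add1 // r0:Add1,r1:9,r2:8,r3:2,r4:7,r5:3
cycle 2: issue ADD r3<-Add2 // r0:Add1,r1:9,r2:8,r3:Add2,r4:7,r5:3
cycle 3: CDB Add1=2; issue MUL r4<-Mul1 // r0:2,r1:9,r2:8,r3:Add2,r4:Mul1,r5:3
cycle 4: CDB Add2=11; issue MUL r1<-Mul2 // r0:2,r1:Mul2,r2:8,r3:11,r4:Mul1,r5:3
cycle 5: stall // r0:2,r1:Mul2,r2:8,r3:11,r4:Mul1,r5:3
cycle 6: stall // r0:2,r1:Mul2,r2:8,r3:11,r4:Mul1,r5:3
cycle 7: CDB Mul1=9; issue MUL r0<-Mul1 // r0:Mul1,r1:Mul2,r2:8,r3:11,r4:9,r5:3
cycle 8: CDB Mul2=88; issue ADD r1<-Add1 // r0:Mul1,r1:Add1,r2:8,r3:11,r4:9,r5:3
cycle 9: issue MUL r4<-Mul2 // r0:Mul1,r1:Add1,r2:8,r3:11,r4:Mul2,r5:3
cycle 10: - // r0:Mul1,r1:Add1,r2:8,r3:11,r4:Mul2,r5:3
cycle 11: CDB Mul1=16 // r0:16,r1:Add1,r2:8,r3:11,r4:Mul2,r5:3
cycle 12: - // r0:16,r1:Add1,r2:8,r3:11,r4:Mul2,r5:3
cycle 13: CDB Add1=19 // r0:16,r1:19,r2:8,r3:11,r4:Mul2,r5:3
cycle 14: CDB Mul2=72 // r0:16,r1:19,r2:8,r3:11,r4:72,r5:3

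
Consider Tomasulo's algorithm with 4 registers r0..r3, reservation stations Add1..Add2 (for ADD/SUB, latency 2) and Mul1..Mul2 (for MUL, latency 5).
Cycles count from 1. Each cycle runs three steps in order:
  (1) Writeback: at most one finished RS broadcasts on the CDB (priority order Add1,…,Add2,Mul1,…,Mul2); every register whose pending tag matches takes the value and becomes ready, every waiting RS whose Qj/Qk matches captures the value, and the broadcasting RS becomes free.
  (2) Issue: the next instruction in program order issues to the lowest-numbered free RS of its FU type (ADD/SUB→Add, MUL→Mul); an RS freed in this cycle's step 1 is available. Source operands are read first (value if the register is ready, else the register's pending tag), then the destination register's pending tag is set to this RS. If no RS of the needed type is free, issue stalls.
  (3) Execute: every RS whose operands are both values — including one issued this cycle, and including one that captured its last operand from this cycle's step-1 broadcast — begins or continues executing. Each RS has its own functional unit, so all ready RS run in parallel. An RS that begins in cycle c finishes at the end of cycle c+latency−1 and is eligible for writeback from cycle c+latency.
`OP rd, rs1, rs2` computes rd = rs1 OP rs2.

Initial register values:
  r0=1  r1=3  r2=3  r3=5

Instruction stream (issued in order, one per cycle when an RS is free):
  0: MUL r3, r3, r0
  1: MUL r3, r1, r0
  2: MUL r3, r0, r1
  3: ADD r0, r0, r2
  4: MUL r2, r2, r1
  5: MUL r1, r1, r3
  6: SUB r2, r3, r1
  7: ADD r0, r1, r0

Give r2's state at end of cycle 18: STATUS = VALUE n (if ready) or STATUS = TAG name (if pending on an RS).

c1: issue MUL r3<-Mul1 | r0:1,r1:3,r2:3,r3:Mul1
c2: issue MUL r3<-Mul2 | r0:1,r1:3,r2:3,r3:Mul2
c3: stall | r0:1,r1:3,r2:3,r3:Mul2
c4: stall | r0:1,r1:3,r2:3,r3:Mul2
c5: stall | r0:1,r1:3,r2:3,r3:Mul2
c6: CDB Mul1=5; issue MUL r3<-Mul1 | r0:1,r1:3,r2:3,r3:Mul1
c7: CDB Mul2=3; issue ADD r0<-Add1 | r0:Add1,r1:3,r2:3,r3:Mul1
c8: issue MUL r2<-Mul2 | r0:Add1,r1:3,r2:Mul2,r3:Mul1
c9: CDB Add1=4; stall | r0:4,r1:3,r2:Mul2,r3:Mul1
c10: stall | r0:4,r1:3,r2:Mul2,r3:Mul1
c11: CDB Mul1=3; issue MUL r1<-Mul1 | r0:4,r1:Mul1,r2:Mul2,r3:3
c12: issue SUB r2<-Add1 | r0:4,r1:Mul1,r2:Add1,r3:3
c13: CDB Mul2=9; issue ADD r0<-Add2 | r0:Add2,r1:Mul1,r2:Add1,r3:3
c14: - | r0:Add2,r1:Mul1,r2:Add1,r3:3
c15: - | r0:Add2,r1:Mul1,r2:Add1,r3:3
c16: CDB Mul1=9 | r0:Add2,r1:9,r2:Add1,r3:3
c17: - | r0:Add2,r1:9,r2:Add1,r3:3
c18: CDB Add1=-6 | r0:Add2,r1:9,r2:-6,r3:3

STATUS = VALUE -6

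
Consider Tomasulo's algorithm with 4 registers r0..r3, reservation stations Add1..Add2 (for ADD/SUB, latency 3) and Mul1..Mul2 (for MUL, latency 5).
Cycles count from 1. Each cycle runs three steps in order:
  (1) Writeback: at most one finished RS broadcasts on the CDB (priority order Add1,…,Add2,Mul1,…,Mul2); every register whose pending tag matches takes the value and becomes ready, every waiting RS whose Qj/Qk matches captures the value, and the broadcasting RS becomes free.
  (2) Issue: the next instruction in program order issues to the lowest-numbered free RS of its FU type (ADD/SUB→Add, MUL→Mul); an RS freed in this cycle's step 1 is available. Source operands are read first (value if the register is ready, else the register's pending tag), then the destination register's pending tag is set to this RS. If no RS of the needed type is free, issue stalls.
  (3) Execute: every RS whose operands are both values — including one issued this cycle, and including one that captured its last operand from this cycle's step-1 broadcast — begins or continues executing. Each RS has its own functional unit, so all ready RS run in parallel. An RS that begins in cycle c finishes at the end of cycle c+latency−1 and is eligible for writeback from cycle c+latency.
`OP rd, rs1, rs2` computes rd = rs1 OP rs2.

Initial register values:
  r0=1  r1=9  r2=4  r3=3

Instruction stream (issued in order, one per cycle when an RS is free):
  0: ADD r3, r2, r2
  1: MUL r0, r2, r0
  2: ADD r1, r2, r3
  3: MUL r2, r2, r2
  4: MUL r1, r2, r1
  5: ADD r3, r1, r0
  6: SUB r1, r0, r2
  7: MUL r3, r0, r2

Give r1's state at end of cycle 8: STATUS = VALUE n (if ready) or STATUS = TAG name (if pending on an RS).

STATUS = TAG Mul1

  c1: issue ADD r3<-Add1  regs: r0:1,r1:9,r2:4,r3:Add1
  c2: issue MUL r0<-Mul1  regs: r0:Mul1,r1:9,r2:4,r3:Add1
  c3: issue ADD r1<-Add2  regs: r0:Mul1,r1:Add2,r2:4,r3:Add1
  c4: CDB Add1=8; issue MUL r2<-Mul2  regs: r0:Mul1,r1:Add2,r2:Mul2,r3:8
  c5: stall  regs: r0:Mul1,r1:Add2,r2:Mul2,r3:8
  c6: stall  regs: r0:Mul1,r1:Add2,r2:Mul2,r3:8
  c7: CDB Add2=12; stall  regs: r0:Mul1,r1:12,r2:Mul2,r3:8
  c8: CDB Mul1=4; issue MUL r1<-Mul1  regs: r0:4,r1:Mul1,r2:Mul2,r3:8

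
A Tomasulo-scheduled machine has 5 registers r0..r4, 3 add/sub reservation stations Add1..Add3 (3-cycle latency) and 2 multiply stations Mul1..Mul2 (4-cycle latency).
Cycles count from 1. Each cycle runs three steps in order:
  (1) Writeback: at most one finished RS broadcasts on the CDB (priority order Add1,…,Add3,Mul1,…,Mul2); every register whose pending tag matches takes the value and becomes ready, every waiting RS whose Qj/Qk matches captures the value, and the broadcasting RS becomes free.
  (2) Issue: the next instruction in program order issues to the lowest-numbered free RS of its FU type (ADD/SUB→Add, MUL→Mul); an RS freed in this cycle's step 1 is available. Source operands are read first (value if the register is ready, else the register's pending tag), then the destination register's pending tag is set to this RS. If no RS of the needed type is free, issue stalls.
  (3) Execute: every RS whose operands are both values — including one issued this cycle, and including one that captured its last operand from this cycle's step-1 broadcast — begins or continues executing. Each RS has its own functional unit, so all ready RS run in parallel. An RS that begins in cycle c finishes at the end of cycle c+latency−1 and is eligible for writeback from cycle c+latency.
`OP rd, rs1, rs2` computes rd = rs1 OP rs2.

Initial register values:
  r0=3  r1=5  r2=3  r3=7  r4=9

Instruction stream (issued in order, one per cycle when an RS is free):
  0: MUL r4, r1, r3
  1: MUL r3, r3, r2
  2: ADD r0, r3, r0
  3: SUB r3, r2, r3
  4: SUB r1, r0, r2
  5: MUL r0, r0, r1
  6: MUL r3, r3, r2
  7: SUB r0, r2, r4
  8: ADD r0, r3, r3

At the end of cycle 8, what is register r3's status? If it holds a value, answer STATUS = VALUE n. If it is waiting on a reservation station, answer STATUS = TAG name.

  c1: issue MUL r4<-Mul1  regs: r0:3,r1:5,r2:3,r3:7,r4:Mul1
  c2: issue MUL r3<-Mul2  regs: r0:3,r1:5,r2:3,r3:Mul2,r4:Mul1
  c3: issue ADD r0<-Add1  regs: r0:Add1,r1:5,r2:3,r3:Mul2,r4:Mul1
  c4: issue SUB r3<-Add2  regs: r0:Add1,r1:5,r2:3,r3:Add2,r4:Mul1
  c5: CDB Mul1=35; issue SUB r1<-Add3  regs: r0:Add1,r1:Add3,r2:3,r3:Add2,r4:35
  c6: CDB Mul2=21; issue MUL r0<-Mul1  regs: r0:Mul1,r1:Add3,r2:3,r3:Add2,r4:35
  c7: issue MUL r3<-Mul2  regs: r0:Mul1,r1:Add3,r2:3,r3:Mul2,r4:35
  c8: stall  regs: r0:Mul1,r1:Add3,r2:3,r3:Mul2,r4:35

STATUS = TAG Mul2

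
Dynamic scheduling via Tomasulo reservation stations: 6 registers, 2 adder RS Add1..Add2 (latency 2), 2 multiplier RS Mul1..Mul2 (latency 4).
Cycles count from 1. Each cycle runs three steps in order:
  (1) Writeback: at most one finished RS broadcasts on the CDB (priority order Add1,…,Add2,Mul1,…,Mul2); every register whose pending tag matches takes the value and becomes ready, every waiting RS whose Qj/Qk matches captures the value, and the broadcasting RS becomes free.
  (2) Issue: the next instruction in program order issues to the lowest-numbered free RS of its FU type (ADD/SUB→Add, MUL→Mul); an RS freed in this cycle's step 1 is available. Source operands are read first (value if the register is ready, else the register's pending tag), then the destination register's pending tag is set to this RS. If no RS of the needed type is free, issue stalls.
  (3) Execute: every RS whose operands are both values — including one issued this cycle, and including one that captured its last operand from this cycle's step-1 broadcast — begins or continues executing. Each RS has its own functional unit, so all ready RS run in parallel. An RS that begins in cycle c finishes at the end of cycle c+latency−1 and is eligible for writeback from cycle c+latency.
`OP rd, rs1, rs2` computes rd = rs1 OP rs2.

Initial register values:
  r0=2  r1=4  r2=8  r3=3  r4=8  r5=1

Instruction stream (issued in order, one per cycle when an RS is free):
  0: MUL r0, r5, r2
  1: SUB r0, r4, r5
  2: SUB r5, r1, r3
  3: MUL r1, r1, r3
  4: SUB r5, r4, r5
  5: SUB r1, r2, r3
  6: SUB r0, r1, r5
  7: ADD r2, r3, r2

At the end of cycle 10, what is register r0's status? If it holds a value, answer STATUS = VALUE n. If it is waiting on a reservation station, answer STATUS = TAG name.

cycle 1: issue MUL r0<-Mul1 // r0:Mul1,r1:4,r2:8,r3:3,r4:8,r5:1
cycle 2: issue SUB r0<-Add1 // r0:Add1,r1:4,r2:8,r3:3,r4:8,r5:1
cycle 3: issue SUB r5<-Add2 // r0:Add1,r1:4,r2:8,r3:3,r4:8,r5:Add2
cycle 4: CDB Add1=7; issue MUL r1<-Mul2 // r0:7,r1:Mul2,r2:8,r3:3,r4:8,r5:Add2
cycle 5: CDB Add2=1; issue SUB r5<-Add1 // r0:7,r1:Mul2,r2:8,r3:3,r4:8,r5:Add1
cycle 6: CDB Mul1=8; issue SUB r1<-Add2 // r0:7,r1:Add2,r2:8,r3:3,r4:8,r5:Add1
cycle 7: CDB Add1=7; issue SUB r0<-Add1 // r0:Add1,r1:Add2,r2:8,r3:3,r4:8,r5:7
cycle 8: CDB Add2=5; issue ADD r2<-Add2 // r0:Add1,r1:5,r2:Add2,r3:3,r4:8,r5:7
cycle 9: CDB Mul2=12 // r0:Add1,r1:5,r2:Add2,r3:3,r4:8,r5:7
cycle 10: CDB Add1=-2 // r0:-2,r1:5,r2:Add2,r3:3,r4:8,r5:7

STATUS = VALUE -2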